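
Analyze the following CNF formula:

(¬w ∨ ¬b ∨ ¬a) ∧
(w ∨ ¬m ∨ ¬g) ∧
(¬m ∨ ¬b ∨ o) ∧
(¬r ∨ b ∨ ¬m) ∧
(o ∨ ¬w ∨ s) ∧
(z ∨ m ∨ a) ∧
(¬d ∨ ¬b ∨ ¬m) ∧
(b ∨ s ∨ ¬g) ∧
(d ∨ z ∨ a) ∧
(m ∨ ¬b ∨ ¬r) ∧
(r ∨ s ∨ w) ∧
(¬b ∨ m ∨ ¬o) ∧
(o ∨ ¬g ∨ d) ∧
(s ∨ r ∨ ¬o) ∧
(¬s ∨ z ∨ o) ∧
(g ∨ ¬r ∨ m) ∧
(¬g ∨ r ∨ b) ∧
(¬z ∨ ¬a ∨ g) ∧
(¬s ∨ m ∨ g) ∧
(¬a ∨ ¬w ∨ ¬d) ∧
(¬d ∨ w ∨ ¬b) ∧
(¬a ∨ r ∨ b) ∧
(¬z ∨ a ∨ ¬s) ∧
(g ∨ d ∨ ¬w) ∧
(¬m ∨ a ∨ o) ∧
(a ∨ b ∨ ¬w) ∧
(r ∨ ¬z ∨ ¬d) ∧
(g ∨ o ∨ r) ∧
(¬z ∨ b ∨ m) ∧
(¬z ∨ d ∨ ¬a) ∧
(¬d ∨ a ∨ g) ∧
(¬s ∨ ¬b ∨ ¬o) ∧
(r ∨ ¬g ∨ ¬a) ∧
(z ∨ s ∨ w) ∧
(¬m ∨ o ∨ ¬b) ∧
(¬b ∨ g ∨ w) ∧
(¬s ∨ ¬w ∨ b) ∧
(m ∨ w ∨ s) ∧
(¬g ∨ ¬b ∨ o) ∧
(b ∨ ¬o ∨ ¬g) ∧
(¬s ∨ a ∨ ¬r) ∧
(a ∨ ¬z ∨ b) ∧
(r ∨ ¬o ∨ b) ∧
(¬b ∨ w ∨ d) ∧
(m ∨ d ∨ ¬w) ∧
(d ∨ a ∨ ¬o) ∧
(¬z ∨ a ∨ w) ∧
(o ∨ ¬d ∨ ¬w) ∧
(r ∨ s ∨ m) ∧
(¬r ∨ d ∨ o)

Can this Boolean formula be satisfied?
No

No, the formula is not satisfiable.

No assignment of truth values to the variables can make all 50 clauses true simultaneously.

The formula is UNSAT (unsatisfiable).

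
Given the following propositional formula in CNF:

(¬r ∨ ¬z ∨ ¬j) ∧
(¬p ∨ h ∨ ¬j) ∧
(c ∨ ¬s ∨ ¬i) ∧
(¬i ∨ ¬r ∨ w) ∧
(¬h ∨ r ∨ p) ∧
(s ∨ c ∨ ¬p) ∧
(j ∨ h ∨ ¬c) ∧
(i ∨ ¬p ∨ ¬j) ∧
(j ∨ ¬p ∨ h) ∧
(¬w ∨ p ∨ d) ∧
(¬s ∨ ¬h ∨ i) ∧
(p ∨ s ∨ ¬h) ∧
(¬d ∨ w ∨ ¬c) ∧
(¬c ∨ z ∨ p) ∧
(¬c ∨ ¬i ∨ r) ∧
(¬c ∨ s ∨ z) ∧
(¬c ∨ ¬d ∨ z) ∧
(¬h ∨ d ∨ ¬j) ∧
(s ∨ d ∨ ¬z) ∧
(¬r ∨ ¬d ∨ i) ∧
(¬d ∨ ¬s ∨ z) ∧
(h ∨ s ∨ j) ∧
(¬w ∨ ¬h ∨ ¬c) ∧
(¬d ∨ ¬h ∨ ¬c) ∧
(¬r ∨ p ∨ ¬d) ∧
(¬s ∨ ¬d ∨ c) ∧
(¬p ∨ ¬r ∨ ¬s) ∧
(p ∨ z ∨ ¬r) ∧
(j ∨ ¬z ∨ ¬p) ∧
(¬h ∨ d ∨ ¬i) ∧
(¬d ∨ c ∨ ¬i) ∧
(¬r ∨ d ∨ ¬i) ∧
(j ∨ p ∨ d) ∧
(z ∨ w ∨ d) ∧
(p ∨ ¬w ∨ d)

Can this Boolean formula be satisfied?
Yes

Yes, the formula is satisfiable.

One satisfying assignment is: w=False, s=True, c=False, p=False, i=False, z=True, h=False, r=False, d=False, j=True

Verification: With this assignment, all 35 clauses evaluate to true.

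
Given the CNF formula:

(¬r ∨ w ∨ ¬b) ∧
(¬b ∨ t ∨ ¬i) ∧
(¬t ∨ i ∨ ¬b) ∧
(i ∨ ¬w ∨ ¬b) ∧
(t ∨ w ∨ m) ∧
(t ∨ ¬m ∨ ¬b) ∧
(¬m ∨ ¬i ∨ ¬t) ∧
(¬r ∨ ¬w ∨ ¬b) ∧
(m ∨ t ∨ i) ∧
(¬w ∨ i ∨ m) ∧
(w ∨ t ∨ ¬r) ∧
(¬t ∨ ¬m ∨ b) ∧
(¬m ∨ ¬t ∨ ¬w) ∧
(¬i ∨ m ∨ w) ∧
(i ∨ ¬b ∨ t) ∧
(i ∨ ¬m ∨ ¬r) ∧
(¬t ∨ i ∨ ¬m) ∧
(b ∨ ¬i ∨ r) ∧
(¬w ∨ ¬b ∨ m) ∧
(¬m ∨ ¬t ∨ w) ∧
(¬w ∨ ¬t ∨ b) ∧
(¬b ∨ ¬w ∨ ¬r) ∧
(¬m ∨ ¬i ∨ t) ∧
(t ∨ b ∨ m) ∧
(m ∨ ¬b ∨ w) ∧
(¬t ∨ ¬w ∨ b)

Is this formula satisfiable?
Yes

Yes, the formula is satisfiable.

One satisfying assignment is: t=False, w=False, m=True, i=False, b=False, r=False

Verification: With this assignment, all 26 clauses evaluate to true.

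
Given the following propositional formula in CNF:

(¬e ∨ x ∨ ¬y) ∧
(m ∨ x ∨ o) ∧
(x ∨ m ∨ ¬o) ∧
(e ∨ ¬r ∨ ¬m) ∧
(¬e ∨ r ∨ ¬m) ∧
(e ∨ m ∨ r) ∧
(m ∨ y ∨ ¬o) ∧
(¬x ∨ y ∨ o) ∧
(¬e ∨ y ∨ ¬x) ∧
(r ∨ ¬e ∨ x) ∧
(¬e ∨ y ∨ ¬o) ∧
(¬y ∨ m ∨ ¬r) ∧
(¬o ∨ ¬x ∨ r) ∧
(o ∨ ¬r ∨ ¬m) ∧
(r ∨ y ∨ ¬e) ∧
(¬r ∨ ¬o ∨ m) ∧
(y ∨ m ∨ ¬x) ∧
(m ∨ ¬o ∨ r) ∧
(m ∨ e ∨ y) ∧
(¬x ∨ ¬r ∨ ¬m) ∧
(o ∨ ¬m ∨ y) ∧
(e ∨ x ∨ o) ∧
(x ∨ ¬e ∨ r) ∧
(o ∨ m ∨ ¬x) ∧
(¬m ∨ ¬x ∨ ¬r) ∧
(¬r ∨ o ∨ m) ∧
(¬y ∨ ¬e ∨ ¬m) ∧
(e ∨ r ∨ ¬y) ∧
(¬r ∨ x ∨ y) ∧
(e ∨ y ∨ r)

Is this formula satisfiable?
No

No, the formula is not satisfiable.

No assignment of truth values to the variables can make all 30 clauses true simultaneously.

The formula is UNSAT (unsatisfiable).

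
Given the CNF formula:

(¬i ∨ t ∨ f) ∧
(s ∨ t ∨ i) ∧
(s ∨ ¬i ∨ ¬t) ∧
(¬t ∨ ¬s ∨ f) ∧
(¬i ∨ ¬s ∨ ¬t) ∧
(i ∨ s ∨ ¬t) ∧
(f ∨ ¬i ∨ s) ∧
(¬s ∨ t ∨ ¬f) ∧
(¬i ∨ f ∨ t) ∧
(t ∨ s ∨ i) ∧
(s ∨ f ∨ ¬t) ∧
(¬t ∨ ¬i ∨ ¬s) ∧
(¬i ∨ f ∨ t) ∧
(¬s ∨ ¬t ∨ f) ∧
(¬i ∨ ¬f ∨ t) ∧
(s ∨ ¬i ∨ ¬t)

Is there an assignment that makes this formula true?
Yes

Yes, the formula is satisfiable.

One satisfying assignment is: s=True, f=True, t=True, i=False

Verification: With this assignment, all 16 clauses evaluate to true.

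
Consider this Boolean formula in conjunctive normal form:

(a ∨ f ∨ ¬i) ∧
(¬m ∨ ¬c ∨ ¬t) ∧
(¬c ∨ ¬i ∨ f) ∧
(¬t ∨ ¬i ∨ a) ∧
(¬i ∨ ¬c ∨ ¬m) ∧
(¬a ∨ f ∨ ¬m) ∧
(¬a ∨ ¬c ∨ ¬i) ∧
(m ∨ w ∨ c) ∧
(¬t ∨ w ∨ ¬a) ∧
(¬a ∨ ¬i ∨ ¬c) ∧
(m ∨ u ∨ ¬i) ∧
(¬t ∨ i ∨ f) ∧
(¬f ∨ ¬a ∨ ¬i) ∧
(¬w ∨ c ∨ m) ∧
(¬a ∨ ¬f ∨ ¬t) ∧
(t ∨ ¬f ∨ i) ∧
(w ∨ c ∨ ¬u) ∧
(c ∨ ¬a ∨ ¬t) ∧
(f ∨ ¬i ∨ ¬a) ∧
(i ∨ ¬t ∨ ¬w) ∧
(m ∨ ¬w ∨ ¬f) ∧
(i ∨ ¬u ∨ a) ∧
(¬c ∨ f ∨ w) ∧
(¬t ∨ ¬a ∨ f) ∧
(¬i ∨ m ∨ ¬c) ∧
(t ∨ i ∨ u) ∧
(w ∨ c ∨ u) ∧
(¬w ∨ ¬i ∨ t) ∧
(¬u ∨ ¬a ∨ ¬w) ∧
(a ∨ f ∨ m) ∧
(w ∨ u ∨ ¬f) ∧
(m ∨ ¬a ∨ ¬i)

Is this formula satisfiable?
No

No, the formula is not satisfiable.

No assignment of truth values to the variables can make all 32 clauses true simultaneously.

The formula is UNSAT (unsatisfiable).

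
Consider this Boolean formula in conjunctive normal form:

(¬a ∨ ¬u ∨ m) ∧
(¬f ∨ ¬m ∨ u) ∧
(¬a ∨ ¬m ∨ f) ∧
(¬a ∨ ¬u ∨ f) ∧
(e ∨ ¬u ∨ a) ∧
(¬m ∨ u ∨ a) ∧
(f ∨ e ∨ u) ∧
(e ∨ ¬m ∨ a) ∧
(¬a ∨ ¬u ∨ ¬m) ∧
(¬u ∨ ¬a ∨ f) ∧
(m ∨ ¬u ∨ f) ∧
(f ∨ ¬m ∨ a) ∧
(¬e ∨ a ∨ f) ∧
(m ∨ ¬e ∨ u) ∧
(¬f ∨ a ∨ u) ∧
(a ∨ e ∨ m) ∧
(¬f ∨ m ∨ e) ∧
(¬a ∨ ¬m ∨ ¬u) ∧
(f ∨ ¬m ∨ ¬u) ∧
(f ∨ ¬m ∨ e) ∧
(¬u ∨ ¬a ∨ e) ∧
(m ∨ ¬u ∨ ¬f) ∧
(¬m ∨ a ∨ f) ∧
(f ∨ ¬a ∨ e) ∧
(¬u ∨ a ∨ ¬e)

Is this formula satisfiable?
No

No, the formula is not satisfiable.

No assignment of truth values to the variables can make all 25 clauses true simultaneously.

The formula is UNSAT (unsatisfiable).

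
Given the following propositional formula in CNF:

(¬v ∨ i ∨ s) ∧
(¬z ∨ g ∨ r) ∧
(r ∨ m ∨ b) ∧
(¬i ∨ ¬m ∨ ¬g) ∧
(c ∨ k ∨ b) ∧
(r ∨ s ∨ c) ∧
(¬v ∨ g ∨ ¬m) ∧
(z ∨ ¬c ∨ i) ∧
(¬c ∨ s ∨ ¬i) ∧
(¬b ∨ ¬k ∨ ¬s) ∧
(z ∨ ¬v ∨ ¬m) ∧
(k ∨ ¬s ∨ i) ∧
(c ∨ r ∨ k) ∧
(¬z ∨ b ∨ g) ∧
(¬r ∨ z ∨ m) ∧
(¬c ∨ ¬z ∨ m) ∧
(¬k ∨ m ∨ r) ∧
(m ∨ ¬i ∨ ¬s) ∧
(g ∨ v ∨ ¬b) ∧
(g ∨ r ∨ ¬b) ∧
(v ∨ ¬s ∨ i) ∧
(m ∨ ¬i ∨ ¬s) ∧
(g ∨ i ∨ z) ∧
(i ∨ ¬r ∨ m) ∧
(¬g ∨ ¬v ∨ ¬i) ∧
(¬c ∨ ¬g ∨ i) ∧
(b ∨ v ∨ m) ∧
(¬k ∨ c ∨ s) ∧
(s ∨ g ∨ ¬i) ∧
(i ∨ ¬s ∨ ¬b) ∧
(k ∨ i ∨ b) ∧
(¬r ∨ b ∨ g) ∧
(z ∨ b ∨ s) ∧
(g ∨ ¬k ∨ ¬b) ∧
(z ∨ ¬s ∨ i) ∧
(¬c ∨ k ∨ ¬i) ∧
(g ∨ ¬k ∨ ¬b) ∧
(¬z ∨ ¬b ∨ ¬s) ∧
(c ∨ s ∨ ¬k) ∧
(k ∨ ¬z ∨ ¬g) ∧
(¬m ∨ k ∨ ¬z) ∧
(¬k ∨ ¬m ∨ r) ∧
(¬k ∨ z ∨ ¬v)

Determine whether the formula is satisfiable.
Yes

Yes, the formula is satisfiable.

One satisfying assignment is: k=True, z=True, g=True, b=False, v=True, r=True, c=False, m=True, i=False, s=True

Verification: With this assignment, all 43 clauses evaluate to true.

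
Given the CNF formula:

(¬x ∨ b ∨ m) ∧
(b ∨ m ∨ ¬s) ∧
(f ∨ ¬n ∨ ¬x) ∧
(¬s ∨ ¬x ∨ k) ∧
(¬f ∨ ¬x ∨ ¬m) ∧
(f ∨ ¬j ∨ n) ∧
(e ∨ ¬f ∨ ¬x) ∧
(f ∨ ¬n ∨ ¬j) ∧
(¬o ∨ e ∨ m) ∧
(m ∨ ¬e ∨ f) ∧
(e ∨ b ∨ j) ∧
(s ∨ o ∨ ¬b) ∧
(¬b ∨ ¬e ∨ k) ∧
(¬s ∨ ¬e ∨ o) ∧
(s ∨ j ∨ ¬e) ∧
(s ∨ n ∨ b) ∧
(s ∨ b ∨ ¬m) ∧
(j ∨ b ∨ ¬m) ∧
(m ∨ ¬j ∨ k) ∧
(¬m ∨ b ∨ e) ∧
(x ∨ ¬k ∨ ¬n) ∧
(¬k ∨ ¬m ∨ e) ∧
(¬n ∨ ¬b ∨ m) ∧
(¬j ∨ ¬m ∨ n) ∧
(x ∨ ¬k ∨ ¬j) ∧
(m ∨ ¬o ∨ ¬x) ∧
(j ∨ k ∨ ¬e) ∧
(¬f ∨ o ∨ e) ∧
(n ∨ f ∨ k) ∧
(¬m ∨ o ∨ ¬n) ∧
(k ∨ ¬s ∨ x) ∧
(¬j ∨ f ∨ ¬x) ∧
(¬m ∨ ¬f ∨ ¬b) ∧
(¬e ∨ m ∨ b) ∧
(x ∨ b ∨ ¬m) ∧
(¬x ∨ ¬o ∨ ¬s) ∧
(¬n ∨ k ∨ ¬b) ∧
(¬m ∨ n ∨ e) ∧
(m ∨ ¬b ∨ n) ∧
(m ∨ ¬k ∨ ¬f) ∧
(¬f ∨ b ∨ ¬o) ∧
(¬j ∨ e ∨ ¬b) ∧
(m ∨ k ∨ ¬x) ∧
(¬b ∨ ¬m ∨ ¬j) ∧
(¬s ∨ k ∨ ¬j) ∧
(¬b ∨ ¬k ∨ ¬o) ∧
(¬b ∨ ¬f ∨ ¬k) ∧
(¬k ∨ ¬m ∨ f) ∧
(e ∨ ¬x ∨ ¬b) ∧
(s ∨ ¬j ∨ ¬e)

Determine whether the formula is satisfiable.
No

No, the formula is not satisfiable.

No assignment of truth values to the variables can make all 50 clauses true simultaneously.

The formula is UNSAT (unsatisfiable).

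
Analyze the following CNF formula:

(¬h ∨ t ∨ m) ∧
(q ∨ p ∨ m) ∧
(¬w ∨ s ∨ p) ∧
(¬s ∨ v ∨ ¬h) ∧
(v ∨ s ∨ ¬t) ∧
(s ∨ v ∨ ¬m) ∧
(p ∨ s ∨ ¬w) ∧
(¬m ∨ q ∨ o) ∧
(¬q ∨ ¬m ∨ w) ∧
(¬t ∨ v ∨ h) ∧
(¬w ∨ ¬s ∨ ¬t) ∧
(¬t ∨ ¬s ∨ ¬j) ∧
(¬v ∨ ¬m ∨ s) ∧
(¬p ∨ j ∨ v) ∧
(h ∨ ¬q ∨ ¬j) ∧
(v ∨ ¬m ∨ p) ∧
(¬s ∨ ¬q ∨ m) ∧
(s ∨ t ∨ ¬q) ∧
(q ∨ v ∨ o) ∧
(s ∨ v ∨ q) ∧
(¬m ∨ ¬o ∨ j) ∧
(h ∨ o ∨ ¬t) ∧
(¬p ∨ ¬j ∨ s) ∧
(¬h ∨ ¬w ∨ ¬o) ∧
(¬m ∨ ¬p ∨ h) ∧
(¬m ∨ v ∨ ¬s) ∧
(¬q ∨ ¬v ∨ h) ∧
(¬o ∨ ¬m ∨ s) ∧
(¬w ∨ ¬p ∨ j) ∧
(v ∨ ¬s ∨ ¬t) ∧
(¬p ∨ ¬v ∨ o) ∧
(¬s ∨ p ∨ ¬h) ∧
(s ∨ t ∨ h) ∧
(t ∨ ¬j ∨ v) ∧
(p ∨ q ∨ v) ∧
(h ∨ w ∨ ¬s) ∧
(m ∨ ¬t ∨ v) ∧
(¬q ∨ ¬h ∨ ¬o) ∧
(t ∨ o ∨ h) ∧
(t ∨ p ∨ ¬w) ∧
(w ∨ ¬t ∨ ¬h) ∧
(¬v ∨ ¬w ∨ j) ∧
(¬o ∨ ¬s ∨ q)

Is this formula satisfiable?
Yes

Yes, the formula is satisfiable.

One satisfying assignment is: o=True, q=False, h=False, w=False, v=True, s=False, t=True, m=False, p=True, j=False

Verification: With this assignment, all 43 clauses evaluate to true.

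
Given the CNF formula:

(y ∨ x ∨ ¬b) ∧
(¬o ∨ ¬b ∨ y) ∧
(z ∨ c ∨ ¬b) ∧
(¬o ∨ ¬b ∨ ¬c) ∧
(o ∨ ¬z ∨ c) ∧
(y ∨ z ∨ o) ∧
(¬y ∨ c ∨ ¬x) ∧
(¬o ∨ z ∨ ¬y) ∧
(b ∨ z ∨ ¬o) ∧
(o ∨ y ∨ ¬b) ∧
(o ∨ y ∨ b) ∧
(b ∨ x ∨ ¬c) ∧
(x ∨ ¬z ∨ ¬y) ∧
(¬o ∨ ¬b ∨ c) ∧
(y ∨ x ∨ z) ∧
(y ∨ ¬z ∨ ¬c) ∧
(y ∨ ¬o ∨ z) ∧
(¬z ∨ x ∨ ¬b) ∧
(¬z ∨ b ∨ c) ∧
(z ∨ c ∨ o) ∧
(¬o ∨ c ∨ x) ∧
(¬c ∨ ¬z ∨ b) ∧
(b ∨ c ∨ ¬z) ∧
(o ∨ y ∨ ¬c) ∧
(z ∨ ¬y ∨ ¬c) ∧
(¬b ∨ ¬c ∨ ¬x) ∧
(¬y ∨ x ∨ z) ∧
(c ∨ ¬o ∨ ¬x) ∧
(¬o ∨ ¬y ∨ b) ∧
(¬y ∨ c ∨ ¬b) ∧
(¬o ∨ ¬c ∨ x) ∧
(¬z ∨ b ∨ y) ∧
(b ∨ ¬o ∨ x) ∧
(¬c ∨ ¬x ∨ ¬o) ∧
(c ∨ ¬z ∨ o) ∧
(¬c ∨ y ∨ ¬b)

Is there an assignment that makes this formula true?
No

No, the formula is not satisfiable.

No assignment of truth values to the variables can make all 36 clauses true simultaneously.

The formula is UNSAT (unsatisfiable).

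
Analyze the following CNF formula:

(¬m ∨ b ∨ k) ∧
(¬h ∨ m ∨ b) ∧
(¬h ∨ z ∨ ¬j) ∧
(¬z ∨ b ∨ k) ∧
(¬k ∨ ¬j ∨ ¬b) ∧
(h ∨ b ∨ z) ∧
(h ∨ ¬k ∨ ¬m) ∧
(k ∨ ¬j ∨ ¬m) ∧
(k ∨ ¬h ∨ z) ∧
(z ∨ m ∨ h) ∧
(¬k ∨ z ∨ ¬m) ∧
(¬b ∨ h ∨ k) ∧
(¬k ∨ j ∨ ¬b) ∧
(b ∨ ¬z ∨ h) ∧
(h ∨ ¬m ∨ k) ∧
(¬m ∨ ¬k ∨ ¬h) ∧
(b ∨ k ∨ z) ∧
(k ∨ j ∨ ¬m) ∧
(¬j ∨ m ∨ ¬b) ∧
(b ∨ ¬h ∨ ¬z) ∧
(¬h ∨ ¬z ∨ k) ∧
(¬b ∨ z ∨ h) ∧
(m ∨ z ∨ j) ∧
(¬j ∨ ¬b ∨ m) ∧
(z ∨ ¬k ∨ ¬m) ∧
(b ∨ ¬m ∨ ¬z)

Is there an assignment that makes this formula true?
No

No, the formula is not satisfiable.

No assignment of truth values to the variables can make all 26 clauses true simultaneously.

The formula is UNSAT (unsatisfiable).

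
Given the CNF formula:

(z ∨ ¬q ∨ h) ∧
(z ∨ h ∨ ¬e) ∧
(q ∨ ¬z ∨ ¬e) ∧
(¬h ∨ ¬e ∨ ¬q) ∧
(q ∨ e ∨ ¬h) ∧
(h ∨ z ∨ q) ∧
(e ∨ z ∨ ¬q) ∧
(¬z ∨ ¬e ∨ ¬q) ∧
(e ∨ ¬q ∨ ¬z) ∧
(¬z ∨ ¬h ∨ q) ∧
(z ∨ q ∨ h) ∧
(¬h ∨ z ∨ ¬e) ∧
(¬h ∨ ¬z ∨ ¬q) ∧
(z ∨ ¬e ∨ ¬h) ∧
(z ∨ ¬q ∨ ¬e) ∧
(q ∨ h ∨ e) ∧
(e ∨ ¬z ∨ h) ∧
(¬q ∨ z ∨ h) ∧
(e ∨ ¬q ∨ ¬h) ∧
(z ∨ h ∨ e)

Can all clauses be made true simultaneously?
No

No, the formula is not satisfiable.

No assignment of truth values to the variables can make all 20 clauses true simultaneously.

The formula is UNSAT (unsatisfiable).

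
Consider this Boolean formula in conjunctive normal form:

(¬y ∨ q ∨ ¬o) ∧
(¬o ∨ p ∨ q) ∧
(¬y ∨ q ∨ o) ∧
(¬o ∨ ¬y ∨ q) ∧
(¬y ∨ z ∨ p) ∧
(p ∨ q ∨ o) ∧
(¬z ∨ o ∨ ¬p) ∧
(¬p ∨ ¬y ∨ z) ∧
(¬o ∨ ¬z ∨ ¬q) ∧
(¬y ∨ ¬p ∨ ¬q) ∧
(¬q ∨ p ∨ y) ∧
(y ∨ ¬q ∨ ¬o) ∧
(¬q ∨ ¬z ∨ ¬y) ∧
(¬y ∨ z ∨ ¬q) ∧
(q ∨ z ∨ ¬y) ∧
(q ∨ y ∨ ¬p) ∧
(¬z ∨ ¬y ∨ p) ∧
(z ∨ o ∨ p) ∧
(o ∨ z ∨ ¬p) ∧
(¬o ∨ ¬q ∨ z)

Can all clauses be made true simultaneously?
No

No, the formula is not satisfiable.

No assignment of truth values to the variables can make all 20 clauses true simultaneously.

The formula is UNSAT (unsatisfiable).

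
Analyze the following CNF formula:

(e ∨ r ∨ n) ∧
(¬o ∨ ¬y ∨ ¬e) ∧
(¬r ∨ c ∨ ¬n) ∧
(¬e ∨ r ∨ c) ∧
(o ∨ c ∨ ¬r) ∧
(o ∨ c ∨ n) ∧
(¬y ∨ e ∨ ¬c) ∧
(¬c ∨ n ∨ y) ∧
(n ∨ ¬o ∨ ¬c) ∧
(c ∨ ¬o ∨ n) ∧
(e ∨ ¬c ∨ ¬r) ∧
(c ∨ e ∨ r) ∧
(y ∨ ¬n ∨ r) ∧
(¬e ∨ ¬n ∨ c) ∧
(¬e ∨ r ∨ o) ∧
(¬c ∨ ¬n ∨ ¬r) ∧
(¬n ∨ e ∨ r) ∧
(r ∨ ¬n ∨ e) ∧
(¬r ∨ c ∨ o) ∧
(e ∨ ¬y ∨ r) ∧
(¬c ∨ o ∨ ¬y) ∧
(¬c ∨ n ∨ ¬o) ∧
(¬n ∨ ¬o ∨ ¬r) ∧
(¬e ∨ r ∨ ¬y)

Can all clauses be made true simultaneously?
No

No, the formula is not satisfiable.

No assignment of truth values to the variables can make all 24 clauses true simultaneously.

The formula is UNSAT (unsatisfiable).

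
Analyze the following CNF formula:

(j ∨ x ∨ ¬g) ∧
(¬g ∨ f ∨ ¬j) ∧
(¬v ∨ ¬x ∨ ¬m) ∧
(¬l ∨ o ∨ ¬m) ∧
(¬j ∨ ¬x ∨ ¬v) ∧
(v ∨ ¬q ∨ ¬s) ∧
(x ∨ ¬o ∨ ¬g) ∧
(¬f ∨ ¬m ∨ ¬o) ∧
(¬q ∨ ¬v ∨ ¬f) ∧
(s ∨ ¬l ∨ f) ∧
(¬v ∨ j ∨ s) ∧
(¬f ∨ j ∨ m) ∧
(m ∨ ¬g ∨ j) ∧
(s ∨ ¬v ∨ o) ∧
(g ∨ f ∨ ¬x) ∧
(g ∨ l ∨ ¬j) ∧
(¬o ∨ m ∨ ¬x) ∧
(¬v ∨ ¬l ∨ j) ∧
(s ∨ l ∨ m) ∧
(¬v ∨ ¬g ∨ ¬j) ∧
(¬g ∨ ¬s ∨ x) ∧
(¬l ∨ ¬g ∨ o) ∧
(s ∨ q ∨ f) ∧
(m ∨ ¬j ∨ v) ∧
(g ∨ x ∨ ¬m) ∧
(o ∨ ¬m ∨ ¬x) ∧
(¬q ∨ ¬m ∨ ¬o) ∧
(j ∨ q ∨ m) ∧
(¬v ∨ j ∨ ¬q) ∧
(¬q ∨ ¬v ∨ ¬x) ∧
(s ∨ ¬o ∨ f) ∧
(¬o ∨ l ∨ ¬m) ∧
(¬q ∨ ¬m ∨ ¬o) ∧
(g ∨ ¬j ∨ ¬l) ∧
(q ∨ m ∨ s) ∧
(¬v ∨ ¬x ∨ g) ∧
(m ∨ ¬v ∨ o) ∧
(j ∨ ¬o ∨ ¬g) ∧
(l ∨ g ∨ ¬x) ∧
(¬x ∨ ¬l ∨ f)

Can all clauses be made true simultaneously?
Yes

Yes, the formula is satisfiable.

One satisfying assignment is: v=False, s=False, j=True, l=False, o=False, f=True, g=True, q=False, x=False, m=True

Verification: With this assignment, all 40 clauses evaluate to true.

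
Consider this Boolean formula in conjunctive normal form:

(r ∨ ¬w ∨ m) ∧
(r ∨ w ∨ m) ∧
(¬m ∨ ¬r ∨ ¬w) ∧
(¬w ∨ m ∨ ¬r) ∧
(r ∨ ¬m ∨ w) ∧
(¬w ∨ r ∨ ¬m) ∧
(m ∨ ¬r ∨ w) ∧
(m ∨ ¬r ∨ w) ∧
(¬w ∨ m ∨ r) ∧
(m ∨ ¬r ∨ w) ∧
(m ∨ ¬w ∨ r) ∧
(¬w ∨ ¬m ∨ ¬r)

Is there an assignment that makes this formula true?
Yes

Yes, the formula is satisfiable.

One satisfying assignment is: r=True, w=False, m=True

Verification: With this assignment, all 12 clauses evaluate to true.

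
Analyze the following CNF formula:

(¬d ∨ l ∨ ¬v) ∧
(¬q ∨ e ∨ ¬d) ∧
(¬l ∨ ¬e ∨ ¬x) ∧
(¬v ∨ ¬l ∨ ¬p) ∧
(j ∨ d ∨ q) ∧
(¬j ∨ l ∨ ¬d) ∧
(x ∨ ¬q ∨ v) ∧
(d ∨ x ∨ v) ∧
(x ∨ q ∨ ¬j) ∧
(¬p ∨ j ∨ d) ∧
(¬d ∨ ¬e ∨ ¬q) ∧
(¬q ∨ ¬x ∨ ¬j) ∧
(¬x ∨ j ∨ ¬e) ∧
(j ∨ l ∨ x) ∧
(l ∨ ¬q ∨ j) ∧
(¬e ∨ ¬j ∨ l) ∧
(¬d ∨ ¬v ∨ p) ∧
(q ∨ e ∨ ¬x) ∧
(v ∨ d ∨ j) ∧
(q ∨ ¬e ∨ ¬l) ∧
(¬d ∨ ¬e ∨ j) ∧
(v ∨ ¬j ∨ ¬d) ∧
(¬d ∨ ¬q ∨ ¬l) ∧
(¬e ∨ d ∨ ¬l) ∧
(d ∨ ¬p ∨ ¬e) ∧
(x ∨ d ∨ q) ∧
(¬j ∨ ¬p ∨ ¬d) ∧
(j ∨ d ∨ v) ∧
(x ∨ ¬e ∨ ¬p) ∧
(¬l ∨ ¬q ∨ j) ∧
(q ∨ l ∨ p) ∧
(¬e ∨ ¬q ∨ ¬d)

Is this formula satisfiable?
Yes

Yes, the formula is satisfiable.

One satisfying assignment is: l=True, j=False, v=False, e=False, x=False, d=True, p=False, q=False

Verification: With this assignment, all 32 clauses evaluate to true.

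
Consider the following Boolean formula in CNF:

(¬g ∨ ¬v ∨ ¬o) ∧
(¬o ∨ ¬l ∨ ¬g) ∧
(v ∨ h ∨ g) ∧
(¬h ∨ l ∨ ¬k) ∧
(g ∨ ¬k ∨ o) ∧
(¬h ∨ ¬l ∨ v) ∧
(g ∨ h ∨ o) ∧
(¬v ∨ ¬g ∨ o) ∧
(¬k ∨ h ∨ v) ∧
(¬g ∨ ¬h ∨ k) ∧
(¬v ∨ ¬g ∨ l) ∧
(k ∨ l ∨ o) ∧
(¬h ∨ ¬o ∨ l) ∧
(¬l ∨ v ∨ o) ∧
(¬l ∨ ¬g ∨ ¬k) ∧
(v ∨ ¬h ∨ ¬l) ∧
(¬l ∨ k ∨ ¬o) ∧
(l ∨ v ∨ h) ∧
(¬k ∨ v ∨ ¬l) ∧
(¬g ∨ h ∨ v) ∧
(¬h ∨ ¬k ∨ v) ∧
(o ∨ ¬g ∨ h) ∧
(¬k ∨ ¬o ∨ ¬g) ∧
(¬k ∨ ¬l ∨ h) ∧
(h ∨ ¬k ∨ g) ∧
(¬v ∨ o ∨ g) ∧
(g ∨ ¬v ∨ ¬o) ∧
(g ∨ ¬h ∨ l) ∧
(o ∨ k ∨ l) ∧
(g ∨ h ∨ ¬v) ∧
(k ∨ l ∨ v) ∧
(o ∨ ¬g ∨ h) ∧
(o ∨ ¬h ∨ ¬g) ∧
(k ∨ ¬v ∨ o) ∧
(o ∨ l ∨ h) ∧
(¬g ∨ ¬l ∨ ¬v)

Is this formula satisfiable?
No

No, the formula is not satisfiable.

No assignment of truth values to the variables can make all 36 clauses true simultaneously.

The formula is UNSAT (unsatisfiable).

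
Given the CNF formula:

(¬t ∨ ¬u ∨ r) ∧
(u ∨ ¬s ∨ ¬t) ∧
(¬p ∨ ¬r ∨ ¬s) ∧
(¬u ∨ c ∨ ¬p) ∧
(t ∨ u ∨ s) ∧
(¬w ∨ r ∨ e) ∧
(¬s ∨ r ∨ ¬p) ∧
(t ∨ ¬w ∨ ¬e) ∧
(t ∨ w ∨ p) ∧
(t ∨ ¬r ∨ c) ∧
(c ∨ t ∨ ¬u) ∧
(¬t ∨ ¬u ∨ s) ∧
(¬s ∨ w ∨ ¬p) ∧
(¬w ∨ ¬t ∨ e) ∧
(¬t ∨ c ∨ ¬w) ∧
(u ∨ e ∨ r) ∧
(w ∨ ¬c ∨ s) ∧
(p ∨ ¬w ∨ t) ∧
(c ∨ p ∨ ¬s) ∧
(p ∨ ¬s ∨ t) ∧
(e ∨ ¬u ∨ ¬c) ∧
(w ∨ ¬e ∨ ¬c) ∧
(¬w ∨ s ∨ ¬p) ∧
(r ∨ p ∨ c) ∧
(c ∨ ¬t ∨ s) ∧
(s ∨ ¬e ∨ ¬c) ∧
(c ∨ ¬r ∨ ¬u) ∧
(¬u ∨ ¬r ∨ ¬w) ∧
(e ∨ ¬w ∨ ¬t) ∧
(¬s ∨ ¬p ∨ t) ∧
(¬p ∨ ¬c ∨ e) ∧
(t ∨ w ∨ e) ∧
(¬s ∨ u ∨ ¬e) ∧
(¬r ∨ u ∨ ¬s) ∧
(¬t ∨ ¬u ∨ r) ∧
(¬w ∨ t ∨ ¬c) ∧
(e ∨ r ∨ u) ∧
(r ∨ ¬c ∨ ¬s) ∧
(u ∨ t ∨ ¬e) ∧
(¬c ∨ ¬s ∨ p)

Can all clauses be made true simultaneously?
No

No, the formula is not satisfiable.

No assignment of truth values to the variables can make all 40 clauses true simultaneously.

The formula is UNSAT (unsatisfiable).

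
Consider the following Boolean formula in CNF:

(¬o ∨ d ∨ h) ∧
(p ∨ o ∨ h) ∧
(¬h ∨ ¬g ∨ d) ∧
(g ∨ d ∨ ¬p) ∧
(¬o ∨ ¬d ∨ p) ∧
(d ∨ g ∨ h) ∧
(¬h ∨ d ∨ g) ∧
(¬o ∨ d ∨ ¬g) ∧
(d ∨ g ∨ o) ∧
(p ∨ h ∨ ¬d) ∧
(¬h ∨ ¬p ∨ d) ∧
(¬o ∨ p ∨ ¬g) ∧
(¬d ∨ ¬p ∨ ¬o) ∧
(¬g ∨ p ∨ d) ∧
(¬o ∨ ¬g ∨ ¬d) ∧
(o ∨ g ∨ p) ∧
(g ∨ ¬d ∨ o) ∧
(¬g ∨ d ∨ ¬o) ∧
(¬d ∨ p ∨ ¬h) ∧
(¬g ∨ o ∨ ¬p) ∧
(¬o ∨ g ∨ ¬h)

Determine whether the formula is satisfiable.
No

No, the formula is not satisfiable.

No assignment of truth values to the variables can make all 21 clauses true simultaneously.

The formula is UNSAT (unsatisfiable).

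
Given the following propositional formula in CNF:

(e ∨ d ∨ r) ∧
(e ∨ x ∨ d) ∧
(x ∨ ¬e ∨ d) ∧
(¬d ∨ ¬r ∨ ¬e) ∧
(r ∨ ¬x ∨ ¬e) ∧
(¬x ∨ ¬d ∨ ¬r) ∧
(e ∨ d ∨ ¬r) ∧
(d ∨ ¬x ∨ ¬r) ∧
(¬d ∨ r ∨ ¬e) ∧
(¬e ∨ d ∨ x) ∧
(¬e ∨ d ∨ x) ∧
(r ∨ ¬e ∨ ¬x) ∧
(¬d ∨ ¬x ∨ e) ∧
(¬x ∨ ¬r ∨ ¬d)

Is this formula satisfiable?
Yes

Yes, the formula is satisfiable.

One satisfying assignment is: r=False, x=False, e=False, d=True

Verification: With this assignment, all 14 clauses evaluate to true.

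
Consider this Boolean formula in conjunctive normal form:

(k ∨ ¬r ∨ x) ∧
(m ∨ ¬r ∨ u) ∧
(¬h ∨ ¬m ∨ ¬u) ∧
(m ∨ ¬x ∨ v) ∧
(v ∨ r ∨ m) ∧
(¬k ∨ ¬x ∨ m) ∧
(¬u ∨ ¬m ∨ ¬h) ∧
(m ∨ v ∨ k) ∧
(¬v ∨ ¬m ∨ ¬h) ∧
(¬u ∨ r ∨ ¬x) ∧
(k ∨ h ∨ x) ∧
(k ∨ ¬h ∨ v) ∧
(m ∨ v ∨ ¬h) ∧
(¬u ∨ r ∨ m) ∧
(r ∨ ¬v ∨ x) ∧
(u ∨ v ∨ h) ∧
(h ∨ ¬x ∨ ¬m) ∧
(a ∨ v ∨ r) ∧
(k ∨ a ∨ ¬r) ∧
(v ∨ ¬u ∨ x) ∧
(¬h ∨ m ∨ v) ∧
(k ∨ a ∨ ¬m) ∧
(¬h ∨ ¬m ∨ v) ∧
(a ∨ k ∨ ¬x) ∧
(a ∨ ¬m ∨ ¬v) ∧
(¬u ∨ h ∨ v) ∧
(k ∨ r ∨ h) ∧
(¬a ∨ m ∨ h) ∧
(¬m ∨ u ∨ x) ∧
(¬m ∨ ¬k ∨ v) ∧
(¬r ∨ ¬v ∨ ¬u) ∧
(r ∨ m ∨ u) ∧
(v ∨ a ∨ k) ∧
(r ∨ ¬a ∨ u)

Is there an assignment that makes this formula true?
No

No, the formula is not satisfiable.

No assignment of truth values to the variables can make all 34 clauses true simultaneously.

The formula is UNSAT (unsatisfiable).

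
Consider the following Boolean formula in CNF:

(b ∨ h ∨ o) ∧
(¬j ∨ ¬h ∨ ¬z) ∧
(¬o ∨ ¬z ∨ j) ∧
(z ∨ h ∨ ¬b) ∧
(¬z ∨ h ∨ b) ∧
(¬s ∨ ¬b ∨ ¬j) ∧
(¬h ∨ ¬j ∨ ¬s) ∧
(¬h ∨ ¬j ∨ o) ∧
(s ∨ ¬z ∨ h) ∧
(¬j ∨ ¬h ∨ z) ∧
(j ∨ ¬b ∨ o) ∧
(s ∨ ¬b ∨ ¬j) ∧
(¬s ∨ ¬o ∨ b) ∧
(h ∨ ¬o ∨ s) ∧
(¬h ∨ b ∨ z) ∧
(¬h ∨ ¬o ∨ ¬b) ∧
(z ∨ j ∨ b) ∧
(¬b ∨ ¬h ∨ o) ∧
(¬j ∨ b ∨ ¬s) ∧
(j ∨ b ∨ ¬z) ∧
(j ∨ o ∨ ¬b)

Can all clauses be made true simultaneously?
No

No, the formula is not satisfiable.

No assignment of truth values to the variables can make all 21 clauses true simultaneously.

The formula is UNSAT (unsatisfiable).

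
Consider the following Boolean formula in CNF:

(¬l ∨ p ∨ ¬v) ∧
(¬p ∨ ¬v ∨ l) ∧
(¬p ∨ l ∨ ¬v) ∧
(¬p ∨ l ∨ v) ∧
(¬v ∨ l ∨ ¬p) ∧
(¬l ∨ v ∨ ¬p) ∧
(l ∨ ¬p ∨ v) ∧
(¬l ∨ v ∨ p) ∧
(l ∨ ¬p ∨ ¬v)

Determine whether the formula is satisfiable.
Yes

Yes, the formula is satisfiable.

One satisfying assignment is: p=False, l=False, v=False

Verification: With this assignment, all 9 clauses evaluate to true.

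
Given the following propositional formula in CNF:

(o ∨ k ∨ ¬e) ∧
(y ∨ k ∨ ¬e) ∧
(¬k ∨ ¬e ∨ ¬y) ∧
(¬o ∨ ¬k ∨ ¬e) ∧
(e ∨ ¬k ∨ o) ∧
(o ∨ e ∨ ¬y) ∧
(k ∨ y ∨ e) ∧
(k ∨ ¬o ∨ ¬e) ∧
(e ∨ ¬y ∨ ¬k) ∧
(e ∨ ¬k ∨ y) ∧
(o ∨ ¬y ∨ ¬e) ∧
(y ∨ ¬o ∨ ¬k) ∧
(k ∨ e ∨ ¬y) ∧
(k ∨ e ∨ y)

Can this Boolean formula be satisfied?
Yes

Yes, the formula is satisfiable.

One satisfying assignment is: y=False, k=True, o=False, e=True

Verification: With this assignment, all 14 clauses evaluate to true.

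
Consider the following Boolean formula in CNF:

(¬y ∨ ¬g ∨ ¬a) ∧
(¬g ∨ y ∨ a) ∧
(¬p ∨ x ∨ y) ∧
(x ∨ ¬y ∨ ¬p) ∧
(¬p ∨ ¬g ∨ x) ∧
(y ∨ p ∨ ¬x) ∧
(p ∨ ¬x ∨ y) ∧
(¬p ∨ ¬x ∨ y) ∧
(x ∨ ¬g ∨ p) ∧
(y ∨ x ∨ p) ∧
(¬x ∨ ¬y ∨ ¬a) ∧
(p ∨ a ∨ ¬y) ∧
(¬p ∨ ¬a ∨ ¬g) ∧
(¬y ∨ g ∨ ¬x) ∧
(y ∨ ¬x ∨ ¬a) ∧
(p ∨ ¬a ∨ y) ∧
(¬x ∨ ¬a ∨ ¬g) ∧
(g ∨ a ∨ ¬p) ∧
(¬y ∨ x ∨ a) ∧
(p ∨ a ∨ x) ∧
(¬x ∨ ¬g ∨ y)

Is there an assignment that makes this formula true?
Yes

Yes, the formula is satisfiable.

One satisfying assignment is: p=True, g=True, a=False, y=True, x=True

Verification: With this assignment, all 21 clauses evaluate to true.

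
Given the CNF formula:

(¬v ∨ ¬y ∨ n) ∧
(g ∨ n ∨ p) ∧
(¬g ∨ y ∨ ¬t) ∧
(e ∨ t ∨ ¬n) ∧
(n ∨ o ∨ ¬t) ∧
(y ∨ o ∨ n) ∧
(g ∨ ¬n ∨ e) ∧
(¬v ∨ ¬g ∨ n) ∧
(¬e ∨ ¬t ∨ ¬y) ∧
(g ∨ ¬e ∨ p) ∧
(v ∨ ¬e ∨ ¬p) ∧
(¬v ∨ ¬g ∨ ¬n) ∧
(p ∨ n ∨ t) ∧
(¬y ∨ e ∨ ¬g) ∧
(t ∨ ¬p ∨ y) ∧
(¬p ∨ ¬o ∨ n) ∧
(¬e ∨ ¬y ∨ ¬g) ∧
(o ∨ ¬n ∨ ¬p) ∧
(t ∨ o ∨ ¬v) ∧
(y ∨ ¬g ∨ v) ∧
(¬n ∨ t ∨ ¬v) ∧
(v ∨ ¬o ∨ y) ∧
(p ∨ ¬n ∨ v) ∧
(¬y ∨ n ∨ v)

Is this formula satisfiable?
Yes

Yes, the formula is satisfiable.

One satisfying assignment is: t=True, y=False, p=True, o=True, n=True, g=False, v=True, e=True

Verification: With this assignment, all 24 clauses evaluate to true.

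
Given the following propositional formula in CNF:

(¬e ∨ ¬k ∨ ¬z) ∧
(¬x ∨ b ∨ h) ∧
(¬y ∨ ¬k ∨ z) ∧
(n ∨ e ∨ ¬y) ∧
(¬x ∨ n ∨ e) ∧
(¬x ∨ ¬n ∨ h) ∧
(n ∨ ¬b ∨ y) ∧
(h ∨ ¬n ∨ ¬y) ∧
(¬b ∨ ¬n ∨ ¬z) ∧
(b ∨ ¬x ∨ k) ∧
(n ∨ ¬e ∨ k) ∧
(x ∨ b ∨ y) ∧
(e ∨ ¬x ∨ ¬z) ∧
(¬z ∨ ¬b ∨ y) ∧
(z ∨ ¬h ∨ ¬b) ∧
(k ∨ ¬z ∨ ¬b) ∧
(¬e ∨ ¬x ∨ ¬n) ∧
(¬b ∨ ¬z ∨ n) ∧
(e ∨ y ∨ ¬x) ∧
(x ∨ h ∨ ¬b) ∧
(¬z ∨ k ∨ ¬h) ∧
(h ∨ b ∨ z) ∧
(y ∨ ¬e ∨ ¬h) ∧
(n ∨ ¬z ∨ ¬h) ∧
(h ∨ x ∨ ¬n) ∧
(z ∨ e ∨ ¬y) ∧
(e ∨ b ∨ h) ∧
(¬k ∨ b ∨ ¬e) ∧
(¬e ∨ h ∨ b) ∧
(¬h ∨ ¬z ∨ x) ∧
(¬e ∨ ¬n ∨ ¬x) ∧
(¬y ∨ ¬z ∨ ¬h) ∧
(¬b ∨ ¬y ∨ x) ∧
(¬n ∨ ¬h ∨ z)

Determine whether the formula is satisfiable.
No

No, the formula is not satisfiable.

No assignment of truth values to the variables can make all 34 clauses true simultaneously.

The formula is UNSAT (unsatisfiable).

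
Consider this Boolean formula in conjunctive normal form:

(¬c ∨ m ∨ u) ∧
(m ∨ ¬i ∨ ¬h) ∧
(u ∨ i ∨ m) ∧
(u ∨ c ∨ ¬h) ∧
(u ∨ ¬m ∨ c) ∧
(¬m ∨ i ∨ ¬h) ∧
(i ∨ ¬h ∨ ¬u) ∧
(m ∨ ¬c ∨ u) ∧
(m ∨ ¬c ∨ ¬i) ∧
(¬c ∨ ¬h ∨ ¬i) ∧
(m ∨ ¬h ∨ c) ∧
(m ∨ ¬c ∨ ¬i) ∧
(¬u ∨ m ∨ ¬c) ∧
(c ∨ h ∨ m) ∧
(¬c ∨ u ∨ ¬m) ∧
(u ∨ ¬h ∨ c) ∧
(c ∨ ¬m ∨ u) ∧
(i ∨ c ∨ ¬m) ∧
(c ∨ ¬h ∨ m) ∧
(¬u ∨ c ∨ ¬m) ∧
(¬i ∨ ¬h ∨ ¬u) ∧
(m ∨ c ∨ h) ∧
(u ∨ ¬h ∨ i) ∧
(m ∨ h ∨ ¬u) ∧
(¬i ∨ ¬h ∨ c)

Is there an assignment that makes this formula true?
Yes

Yes, the formula is satisfiable.

One satisfying assignment is: h=False, m=True, i=True, c=True, u=True

Verification: With this assignment, all 25 clauses evaluate to true.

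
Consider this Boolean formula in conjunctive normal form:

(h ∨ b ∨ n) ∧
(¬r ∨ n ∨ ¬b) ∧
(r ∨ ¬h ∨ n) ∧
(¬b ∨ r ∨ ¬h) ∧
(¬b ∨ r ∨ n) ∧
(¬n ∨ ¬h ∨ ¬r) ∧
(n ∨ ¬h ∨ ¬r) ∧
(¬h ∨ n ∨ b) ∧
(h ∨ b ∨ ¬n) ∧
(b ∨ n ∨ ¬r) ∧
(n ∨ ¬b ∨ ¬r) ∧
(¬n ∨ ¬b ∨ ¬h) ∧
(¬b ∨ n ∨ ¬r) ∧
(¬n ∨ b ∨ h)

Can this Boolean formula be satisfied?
Yes

Yes, the formula is satisfiable.

One satisfying assignment is: b=False, h=True, n=True, r=False

Verification: With this assignment, all 14 clauses evaluate to true.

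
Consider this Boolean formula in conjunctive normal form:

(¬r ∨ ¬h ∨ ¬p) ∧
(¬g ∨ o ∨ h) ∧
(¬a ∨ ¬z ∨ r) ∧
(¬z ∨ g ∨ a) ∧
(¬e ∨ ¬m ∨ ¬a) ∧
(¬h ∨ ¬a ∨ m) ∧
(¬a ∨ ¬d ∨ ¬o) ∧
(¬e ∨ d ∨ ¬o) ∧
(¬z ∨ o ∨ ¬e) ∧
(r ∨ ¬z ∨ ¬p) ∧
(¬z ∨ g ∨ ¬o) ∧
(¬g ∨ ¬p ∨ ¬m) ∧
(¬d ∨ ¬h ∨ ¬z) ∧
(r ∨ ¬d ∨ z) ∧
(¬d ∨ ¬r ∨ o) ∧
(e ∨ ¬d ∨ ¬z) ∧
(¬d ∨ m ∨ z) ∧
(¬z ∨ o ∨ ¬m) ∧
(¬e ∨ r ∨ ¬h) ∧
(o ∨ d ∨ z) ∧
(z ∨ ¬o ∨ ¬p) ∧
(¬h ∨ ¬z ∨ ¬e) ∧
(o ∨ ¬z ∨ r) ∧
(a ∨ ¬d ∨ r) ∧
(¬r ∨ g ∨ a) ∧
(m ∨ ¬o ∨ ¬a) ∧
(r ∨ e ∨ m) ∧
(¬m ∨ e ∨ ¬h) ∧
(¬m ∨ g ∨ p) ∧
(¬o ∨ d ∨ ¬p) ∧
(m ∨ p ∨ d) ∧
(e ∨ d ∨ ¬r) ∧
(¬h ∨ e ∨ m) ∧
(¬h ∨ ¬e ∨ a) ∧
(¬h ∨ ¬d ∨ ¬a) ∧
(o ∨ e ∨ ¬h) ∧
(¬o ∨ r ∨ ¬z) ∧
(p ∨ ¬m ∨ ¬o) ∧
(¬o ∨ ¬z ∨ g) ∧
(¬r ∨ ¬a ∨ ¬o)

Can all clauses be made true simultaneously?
Yes

Yes, the formula is satisfiable.

One satisfying assignment is: p=False, o=True, d=True, h=False, a=False, g=True, z=True, m=False, r=True, e=True

Verification: With this assignment, all 40 clauses evaluate to true.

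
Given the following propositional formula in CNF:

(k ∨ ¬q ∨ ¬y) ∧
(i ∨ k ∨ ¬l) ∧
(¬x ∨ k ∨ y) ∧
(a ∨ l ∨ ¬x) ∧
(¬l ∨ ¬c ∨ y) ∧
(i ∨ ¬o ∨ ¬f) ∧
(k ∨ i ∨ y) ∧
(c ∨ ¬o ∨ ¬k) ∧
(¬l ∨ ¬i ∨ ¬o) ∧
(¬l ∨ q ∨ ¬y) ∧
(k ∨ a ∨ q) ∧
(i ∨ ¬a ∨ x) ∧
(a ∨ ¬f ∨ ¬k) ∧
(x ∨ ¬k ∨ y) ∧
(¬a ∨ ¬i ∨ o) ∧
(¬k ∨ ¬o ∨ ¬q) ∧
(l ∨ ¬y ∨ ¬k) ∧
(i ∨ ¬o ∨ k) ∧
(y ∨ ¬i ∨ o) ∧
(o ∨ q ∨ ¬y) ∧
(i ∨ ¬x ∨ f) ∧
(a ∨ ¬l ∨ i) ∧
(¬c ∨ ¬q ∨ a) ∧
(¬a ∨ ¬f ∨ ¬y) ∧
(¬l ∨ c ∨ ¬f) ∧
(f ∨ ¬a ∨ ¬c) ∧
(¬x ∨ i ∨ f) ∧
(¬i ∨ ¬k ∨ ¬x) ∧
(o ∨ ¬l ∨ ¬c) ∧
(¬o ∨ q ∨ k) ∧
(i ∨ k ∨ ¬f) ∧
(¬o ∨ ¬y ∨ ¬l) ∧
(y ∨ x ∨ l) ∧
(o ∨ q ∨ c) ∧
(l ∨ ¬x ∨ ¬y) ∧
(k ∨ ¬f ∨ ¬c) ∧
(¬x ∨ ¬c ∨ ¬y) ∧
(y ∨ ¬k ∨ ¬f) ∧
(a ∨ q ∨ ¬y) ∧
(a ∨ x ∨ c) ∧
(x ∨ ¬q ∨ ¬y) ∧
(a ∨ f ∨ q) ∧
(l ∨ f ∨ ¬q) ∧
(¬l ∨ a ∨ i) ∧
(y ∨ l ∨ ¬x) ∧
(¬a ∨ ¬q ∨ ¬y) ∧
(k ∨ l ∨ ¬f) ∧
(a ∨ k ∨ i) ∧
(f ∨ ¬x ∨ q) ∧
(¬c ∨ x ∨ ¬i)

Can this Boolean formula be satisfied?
No

No, the formula is not satisfiable.

No assignment of truth values to the variables can make all 50 clauses true simultaneously.

The formula is UNSAT (unsatisfiable).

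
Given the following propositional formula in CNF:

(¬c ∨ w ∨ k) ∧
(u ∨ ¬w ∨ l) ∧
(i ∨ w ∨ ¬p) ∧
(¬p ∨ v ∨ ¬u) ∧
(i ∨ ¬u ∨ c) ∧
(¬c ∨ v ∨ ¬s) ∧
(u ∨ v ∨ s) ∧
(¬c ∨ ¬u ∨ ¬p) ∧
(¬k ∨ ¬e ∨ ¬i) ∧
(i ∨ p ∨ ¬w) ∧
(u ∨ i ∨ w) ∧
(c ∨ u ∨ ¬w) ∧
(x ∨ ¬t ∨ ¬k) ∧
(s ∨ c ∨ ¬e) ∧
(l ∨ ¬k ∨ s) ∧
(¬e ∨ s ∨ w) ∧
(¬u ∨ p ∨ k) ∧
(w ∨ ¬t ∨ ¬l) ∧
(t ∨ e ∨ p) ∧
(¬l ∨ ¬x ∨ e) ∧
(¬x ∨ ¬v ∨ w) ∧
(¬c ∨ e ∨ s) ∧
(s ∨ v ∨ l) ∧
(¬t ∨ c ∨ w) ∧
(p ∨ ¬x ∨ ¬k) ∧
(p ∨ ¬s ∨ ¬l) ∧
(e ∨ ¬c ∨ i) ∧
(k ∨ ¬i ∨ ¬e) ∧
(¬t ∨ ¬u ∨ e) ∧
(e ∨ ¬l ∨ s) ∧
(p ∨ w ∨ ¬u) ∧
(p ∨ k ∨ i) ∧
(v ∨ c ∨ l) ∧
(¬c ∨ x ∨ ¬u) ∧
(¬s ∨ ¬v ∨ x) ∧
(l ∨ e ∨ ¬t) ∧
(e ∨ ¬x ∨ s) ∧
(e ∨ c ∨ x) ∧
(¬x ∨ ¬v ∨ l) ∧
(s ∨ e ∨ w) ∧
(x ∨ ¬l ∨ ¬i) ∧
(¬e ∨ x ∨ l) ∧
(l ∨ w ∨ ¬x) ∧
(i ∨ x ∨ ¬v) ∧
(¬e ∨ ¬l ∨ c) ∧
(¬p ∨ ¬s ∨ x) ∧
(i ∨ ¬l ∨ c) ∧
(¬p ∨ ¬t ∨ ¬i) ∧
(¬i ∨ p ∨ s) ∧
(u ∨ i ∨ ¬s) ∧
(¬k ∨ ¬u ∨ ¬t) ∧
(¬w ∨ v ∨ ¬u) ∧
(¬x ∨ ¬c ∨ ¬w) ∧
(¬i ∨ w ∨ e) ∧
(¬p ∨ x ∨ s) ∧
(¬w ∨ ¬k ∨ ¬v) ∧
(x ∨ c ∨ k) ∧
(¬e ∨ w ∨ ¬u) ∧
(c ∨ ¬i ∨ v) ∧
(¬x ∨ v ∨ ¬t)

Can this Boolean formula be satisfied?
No

No, the formula is not satisfiable.

No assignment of truth values to the variables can make all 60 clauses true simultaneously.

The formula is UNSAT (unsatisfiable).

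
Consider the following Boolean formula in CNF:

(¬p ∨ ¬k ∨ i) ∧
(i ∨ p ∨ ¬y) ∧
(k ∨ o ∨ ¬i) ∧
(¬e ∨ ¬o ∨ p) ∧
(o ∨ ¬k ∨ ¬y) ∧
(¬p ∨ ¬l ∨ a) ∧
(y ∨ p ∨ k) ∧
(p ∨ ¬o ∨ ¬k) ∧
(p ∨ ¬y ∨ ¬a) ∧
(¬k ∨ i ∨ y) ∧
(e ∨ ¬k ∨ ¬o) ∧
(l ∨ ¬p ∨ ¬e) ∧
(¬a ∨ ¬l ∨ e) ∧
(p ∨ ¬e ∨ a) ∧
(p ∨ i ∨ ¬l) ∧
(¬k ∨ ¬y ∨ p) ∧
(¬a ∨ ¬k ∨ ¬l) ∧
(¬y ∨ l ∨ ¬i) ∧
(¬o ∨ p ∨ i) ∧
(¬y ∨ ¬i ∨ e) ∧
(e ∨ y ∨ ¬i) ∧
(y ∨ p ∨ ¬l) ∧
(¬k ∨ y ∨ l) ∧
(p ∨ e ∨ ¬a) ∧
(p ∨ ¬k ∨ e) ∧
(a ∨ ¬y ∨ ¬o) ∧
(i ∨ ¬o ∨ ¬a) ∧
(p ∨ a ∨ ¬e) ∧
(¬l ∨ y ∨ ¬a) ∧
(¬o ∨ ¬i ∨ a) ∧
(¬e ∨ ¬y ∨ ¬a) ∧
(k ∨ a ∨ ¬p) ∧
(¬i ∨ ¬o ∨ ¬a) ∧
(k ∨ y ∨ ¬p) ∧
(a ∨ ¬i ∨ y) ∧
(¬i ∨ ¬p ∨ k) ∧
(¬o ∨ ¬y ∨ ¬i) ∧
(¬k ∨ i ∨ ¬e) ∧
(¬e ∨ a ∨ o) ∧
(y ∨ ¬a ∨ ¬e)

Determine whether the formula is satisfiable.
Yes

Yes, the formula is satisfiable.

One satisfying assignment is: e=False, o=False, k=False, a=True, l=False, y=True, p=True, i=False

Verification: With this assignment, all 40 clauses evaluate to true.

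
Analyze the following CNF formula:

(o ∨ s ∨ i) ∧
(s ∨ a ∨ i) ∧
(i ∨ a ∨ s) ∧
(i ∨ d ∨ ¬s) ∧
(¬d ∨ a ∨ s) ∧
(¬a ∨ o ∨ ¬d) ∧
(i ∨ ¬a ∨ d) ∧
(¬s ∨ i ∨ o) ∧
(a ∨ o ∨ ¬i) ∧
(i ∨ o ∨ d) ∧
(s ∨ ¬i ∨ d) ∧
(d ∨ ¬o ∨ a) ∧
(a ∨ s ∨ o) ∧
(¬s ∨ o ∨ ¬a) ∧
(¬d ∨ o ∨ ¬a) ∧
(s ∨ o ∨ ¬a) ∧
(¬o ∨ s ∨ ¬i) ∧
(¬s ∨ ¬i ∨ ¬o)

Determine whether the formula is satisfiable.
Yes

Yes, the formula is satisfiable.

One satisfying assignment is: d=True, o=True, a=True, i=False, s=False

Verification: With this assignment, all 18 clauses evaluate to true.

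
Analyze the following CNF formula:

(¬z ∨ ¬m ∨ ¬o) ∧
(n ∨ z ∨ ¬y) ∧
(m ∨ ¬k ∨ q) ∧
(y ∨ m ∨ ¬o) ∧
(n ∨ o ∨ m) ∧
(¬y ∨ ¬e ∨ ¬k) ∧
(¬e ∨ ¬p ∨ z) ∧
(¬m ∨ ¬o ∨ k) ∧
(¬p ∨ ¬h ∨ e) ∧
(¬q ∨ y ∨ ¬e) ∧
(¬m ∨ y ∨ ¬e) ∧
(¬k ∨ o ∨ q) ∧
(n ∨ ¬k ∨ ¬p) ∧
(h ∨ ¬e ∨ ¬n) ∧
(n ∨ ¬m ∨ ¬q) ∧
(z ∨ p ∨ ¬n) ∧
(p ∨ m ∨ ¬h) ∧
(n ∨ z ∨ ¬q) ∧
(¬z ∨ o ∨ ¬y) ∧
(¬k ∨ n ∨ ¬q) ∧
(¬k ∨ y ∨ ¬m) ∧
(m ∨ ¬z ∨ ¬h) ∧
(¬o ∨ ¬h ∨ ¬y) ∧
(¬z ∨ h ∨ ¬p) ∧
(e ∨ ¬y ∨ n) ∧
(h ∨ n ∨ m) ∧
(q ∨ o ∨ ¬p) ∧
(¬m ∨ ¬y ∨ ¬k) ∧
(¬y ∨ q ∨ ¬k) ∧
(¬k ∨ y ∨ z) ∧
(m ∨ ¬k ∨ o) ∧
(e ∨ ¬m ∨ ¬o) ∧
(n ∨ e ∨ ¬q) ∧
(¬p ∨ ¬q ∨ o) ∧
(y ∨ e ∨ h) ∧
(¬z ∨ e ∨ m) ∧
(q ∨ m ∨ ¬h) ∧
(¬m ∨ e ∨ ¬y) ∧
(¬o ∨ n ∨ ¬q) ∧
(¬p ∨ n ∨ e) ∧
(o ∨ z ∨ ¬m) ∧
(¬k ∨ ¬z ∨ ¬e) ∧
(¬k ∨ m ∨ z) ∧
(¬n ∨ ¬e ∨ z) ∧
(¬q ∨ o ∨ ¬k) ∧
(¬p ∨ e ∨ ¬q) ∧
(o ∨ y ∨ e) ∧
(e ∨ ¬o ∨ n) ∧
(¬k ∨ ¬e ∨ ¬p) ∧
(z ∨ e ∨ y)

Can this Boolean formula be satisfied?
Yes

Yes, the formula is satisfiable.

One satisfying assignment is: h=False, o=True, n=True, q=False, e=False, m=False, p=True, z=False, y=True, k=False

Verification: With this assignment, all 50 clauses evaluate to true.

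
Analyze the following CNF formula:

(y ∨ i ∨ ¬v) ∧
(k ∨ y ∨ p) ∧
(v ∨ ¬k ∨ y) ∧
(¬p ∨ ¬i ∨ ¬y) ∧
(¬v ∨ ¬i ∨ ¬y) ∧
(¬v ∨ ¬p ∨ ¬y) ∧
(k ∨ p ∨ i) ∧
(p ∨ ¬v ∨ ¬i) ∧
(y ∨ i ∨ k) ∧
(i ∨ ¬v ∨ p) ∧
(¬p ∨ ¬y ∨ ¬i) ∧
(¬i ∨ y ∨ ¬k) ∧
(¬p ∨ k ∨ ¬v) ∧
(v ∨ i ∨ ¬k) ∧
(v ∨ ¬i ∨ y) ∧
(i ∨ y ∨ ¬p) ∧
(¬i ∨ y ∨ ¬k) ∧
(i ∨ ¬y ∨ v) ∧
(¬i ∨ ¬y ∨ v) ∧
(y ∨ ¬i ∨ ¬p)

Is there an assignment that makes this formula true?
No

No, the formula is not satisfiable.

No assignment of truth values to the variables can make all 20 clauses true simultaneously.

The formula is UNSAT (unsatisfiable).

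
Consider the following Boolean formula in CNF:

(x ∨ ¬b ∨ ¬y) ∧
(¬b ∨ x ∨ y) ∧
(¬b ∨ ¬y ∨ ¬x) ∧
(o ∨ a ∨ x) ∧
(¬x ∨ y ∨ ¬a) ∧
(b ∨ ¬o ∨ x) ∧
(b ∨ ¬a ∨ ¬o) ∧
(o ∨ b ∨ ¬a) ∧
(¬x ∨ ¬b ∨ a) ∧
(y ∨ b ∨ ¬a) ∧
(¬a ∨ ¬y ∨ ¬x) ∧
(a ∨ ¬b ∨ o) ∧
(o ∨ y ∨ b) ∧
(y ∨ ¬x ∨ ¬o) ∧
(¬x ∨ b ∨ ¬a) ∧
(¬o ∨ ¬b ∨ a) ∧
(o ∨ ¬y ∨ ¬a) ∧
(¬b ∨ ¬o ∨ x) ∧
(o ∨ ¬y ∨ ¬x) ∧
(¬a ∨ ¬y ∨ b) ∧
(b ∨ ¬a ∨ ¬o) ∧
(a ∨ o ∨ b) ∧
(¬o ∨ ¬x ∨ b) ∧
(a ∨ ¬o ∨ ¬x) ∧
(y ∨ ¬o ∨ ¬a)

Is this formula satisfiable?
No

No, the formula is not satisfiable.

No assignment of truth values to the variables can make all 25 clauses true simultaneously.

The formula is UNSAT (unsatisfiable).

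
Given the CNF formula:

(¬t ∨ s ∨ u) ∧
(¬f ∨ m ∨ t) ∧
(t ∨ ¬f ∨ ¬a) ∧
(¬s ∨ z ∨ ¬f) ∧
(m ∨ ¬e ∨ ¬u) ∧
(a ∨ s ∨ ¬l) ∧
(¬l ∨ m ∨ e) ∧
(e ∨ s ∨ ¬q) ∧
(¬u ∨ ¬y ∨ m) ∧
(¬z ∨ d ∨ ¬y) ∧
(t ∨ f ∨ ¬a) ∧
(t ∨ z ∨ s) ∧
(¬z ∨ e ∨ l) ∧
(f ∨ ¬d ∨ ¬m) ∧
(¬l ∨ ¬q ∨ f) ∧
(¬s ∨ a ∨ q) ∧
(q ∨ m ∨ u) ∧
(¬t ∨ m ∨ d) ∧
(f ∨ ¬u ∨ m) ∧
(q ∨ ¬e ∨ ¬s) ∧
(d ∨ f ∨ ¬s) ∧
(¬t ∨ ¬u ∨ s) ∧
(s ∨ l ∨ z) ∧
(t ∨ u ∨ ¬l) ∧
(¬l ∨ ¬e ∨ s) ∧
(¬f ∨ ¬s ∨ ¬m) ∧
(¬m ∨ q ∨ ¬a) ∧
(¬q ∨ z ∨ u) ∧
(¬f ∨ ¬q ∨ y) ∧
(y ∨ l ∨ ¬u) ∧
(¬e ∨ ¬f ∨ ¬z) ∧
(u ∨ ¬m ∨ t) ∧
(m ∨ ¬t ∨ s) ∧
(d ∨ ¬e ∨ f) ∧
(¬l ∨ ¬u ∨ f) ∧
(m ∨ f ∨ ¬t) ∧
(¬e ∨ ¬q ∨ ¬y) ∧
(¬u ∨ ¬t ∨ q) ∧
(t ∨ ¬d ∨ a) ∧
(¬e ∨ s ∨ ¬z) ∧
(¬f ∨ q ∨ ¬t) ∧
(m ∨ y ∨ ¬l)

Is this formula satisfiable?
No

No, the formula is not satisfiable.

No assignment of truth values to the variables can make all 42 clauses true simultaneously.

The formula is UNSAT (unsatisfiable).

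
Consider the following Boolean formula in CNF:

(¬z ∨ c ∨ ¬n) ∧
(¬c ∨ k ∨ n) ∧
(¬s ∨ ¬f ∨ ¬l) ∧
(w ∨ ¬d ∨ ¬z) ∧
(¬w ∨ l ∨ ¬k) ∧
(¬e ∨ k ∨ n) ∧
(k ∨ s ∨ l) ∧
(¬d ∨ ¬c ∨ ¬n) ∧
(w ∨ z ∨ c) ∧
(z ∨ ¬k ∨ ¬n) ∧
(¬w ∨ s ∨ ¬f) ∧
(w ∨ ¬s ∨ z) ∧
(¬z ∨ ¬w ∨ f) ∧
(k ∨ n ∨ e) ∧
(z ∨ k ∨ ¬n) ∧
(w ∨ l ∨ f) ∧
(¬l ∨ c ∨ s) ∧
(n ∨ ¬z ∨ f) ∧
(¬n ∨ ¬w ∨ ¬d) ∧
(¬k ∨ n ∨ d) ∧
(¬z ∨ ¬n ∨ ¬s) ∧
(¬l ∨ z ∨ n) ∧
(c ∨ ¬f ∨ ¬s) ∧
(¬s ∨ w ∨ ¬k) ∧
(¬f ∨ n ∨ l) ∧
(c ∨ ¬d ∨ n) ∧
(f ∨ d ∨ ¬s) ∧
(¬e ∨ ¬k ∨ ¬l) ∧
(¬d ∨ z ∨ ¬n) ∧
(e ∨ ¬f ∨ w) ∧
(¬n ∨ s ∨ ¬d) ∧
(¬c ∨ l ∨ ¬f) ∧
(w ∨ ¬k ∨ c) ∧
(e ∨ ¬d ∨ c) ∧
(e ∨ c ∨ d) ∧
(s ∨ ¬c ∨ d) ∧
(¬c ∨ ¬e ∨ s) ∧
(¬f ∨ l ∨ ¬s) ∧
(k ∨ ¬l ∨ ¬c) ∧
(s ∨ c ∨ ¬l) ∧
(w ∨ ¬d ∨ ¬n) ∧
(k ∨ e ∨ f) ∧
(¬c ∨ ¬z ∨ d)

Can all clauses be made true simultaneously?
No

No, the formula is not satisfiable.

No assignment of truth values to the variables can make all 43 clauses true simultaneously.

The formula is UNSAT (unsatisfiable).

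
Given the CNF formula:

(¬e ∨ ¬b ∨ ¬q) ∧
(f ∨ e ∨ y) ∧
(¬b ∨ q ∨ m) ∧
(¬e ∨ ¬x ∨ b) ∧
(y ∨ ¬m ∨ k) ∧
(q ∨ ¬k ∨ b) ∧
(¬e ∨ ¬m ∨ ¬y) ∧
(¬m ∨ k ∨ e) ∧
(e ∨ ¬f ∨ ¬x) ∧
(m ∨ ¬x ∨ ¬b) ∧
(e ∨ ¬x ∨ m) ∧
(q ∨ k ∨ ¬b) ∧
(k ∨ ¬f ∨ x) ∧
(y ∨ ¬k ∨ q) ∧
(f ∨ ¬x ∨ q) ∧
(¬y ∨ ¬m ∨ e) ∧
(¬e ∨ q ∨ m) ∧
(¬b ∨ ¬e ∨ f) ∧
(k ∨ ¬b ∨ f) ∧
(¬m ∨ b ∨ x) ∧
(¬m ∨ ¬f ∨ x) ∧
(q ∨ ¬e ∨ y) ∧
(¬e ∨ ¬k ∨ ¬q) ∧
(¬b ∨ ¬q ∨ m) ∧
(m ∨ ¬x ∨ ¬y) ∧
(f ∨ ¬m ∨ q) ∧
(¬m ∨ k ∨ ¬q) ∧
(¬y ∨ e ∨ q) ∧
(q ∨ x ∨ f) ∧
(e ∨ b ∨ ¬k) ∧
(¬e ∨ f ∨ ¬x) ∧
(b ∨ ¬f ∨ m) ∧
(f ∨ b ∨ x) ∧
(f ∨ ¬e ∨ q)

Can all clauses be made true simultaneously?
No

No, the formula is not satisfiable.

No assignment of truth values to the variables can make all 34 clauses true simultaneously.

The formula is UNSAT (unsatisfiable).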